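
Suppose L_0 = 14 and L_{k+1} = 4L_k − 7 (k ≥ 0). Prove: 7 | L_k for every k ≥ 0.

Base case: L_0 = 14 = 7·2, so 7 | L_0.
Assume 7 | L_m, so L_m = 7t for some integer t.
Then L_{m+1} = 4L_m − 7 = 4·(7t) − 7 = 7(4t − 1), so 7 | L_{m+1}.
Hence 7 | L_k for every k ≥ 0, by induction.

7 | L_k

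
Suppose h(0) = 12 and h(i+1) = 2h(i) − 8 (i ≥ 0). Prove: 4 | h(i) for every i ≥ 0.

Base case: h(0) = 12 = 4·3, so 4 | h(0).
Assume 4 | h(r), so h(r) = 4t for some integer t.
Then h(r+1) = 2h(r) − 8 = 2·(4t) − 8 = 4(2t − 2), so 4 | h(r+1).
This completes the inductive step, so 4 | h(i) for all i ≥ 0.

4 | h(i)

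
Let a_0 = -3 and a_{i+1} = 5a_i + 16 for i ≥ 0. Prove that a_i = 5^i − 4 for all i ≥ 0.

Base case: a_0 = -3, and 5^0 − 4 = 1 − 4 = -3.
Assume a_m = 5^m − 4 for some m ≥ 0.
Then a_{m+1} = 5a_m + 16 = 5·(5^m − 4) + 16 = 5^{m+1} − 20 + 16 = 5^{m+1} − 4.
By induction, a_i = 5^i − 4 for all i ≥ 0.

a_i = 5^i − 4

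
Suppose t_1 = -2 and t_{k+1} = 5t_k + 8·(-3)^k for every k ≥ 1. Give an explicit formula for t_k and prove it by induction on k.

Claim: t_k = -5^k − (-3)^k.

Base case: t_1 = -2, and -5^1 − (-3)^1 = -5 + 3 = -2.
Assume t_r = -5^r − (-3)^r for some r ≥ 1.
Then t_{r+1} = 5t_r + 8·(-3)^r = 5·(-5^r − (-3)^r) + 8·(-3)^r = -5^{r+1} − 5·(-3)^r + 8·(-3)^r = -5^{r+1} + 3·(-3)^r = -5^{r+1} − (-3)^{r+1}.
By induction, t_k = -5^k − (-3)^k for all k ≥ 1.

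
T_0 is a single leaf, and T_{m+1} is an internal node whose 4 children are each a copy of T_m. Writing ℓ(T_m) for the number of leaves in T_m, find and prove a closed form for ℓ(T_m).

Claim: ℓ(T_m) = 4^m.

Base case: ℓ(T_0) = 1, and 4^0 = 1.
Assume ℓ(T_j) = 4^j.
Then ℓ(T_{j+1}) = 4·ℓ(T_j) = 4·4^j = 4^{j+1}.
This completes the inductive step, so ℓ(T_m) = 4^m for all m ≥ 0.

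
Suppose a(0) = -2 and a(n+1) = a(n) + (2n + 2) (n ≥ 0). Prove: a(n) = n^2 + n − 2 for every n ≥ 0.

Base case: a(0) = -2, and 0^2 + 0 − 2 = -2.
Assume a(r) = r^2 + r − 2.
Then a(r+1) = a(r) + (2r + 2) = (r^2 + r − 2) + (2r + 2) = r^2 + 3r,
and (r+1)^2 + (r+1) − 2 = r^2 + 3r.
Hence a(n) = n^2 + n − 2 for every n ≥ 0, by induction.

a(n) = n^2 + n − 2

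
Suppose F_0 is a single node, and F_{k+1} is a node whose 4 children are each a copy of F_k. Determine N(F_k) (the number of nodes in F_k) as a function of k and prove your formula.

Claim: N(F_k) = (4^{k+1} − 1)/3.

Base case: N(F_0) = 1, and (4^{0+1} − 1)/3 = 1.
Assume N(F_j) = (4^{j+1} − 1)/3.
Then N(F_{j+1}) = 1 + 4N(F_j) = 1 + 4·(4^{j+1} − 1)/3 = 1 + (4^{j+2} − 4)/3 = (3 + 4^{j+2} − 4)/3 = (4^{j+2} − 1)/3.
By induction, N(F_k) = (4^{k+1} − 1)/3 for all k ≥ 0.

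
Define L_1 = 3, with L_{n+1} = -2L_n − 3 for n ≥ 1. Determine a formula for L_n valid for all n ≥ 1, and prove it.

Claim: L_n = -2·(-2)^n − 1.

Base case: L_1 = 3, and -2·(-2)^1 − 1 = 4 − 1 = 3.
Assume L_k = -2·(-2)^k − 1 for some k ≥ 1.
Then L_{k+1} = -2L_k − 3 = -2·(-2·(-2)^k − 1) − 3 = 4·(-2)^k + 2 − 3 = -2·(-2)^{k+1} − 1.
This completes the inductive step, so L_n = -2·(-2)^n − 1 for all n ≥ 1.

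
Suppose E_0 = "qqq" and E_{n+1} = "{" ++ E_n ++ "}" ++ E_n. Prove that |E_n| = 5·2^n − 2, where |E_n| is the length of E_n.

Base case: |E_0| = 3, and 5·2^0 − 2 = 3.
Assume |E_r| = 5·2^r − 2.
Then |E_{r+1}| = 1 + |E_r| + 1 + |E_r| = 2|E_r| + 2 = 2(5·2^r − 2) + 2 = 5·2^{r+1} − 4 + 2 = 5·2^{r+1} − 2.
Hence |E_n| = 5·2^n − 2 for every n ≥ 0, by induction.

|E_n| = 5·2^n − 2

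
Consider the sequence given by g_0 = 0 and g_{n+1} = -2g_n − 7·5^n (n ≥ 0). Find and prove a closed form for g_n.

Claim: g_n = (-2)^n − 5^n.

Base case: g_0 = 0, and (-2)^0 − 5^0 = 1 − 1 = 0.
Assume g_j = (-2)^j − 5^j for some j ≥ 0.
Then g_{j+1} = -2g_j − 7·5^j = -2·((-2)^j − 5^j) − 7·5^j = (-2)^{j+1} + 2·5^j − 7·5^j = (-2)^{j+1} − 5·5^j = (-2)^{j+1} − 5^{j+1}.
Hence g_n = (-2)^n − 5^n for every n ≥ 0, by induction.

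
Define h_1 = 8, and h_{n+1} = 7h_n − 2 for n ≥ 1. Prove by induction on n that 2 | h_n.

Base case: h_1 = 8 = 2·4, so 2 | h_1.
Assume 2 | h_r, so h_r = 2t for some integer t.
Then h_{r+1} = 7h_r − 2 = 7·(2t) − 2 = 2(7t − 1), so 2 | h_{r+1}.
So the property holds for r+1, and by induction 2 | h_n for all n ≥ 1.

2 | h_n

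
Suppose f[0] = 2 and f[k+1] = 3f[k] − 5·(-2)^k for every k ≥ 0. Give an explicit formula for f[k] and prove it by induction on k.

Claim: f[k] = 3^k + (-2)^k.

Base case: f[0] = 2, and 3^0 + (-2)^0 = 1 + 1 = 2.
Assume f[m] = 3^m + (-2)^m for some m ≥ 0.
Then f[m+1] = 3f[m] − 5·(-2)^m = 3·(3^m + (-2)^m) − 5·(-2)^m = 3^{m+1} + 3·(-2)^m − 5·(-2)^m = 3^{m+1} − 2·(-2)^m = 3^{m+1} + (-2)^{m+1}.
This completes the inductive step, so f[k] = 3^k + (-2)^k for all k ≥ 0.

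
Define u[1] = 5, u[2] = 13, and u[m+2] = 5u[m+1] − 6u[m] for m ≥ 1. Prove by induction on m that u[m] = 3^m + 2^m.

Base cases: u[1] = 5 and 3^1 + 2^1 = 5; u[2] = 13 and 3^2 + 2^2 = 13.
Assume u[j] = 3^j + 2^j for all 1 ≤ j ≤ k, where k ≥ 2.
Then u[k+1] = 5u[k] − 6u[k−1] = 5·(3^k + 2^k) − 6·(3^{k−1} + 2^{k−1}) = (5·3 − 6)3^{k−1} + (5·2 − 6)2^{k−1} = 9·3^{k−1} + 4·2^{k−1} = 3^{k+1} + 2^{k+1}.
Hence u[m] = 3^m + 2^m for every m ≥ 1, by strong induction.

u[m] = 3^m + 2^m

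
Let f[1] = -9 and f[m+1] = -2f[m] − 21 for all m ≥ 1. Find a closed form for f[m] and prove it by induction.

Claim: f[m] = (-2)^m − 7.

Base case: f[1] = -9, and (-2)^1 − 7 = -2 − 7 = -9.
Assume f[j] = (-2)^j − 7 for some j ≥ 1.
Then f[j+1] = -2f[j] − 21 = -2·((-2)^j − 7) − 21 = -2·(-2)^j + 14 − 21 = (-2)^{j+1} − 7.
So the formula holds for j+1, and by induction f[m] = (-2)^m − 7 for all m ≥ 1.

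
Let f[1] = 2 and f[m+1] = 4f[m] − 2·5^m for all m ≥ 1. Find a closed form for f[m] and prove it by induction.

Claim: f[m] = 3·4^m − 2·5^m.

Base case: f[1] = 2, and 3·4^1 − 2·5^1 = 12 − 10 = 2.
Assume f[r] = 3·4^r − 2·5^r for some r ≥ 1.
Then f[r+1] = 4f[r] − 2·5^r = 4·(3·4^r − 2·5^r) − 2·5^r = 3·4^{r+1} − 8·5^r − 2·5^r = 3·4^{r+1} − 10·5^r = 3·4^{r+1} − 2·5^{r+1}.
So the formula holds for r+1, and by induction f[m] = 3·4^m − 2·5^m for all m ≥ 1.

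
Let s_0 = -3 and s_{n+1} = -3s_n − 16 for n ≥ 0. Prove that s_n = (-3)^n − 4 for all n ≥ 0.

Base case: s_0 = -3, and (-3)^0 − 4 = 1 − 4 = -3.
Assume s_j = (-3)^j − 4 for some j ≥ 0.
Then s_{j+1} = -3s_j − 16 = -3·((-3)^j − 4) − 16 = -3·(-3)^j + 12 − 16 = (-3)^{j+1} − 4.
Hence s_n = (-3)^n − 4 for every n ≥ 0, by induction.

s_n = (-3)^n − 4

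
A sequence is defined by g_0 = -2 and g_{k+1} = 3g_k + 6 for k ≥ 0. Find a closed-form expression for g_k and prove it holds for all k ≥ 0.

Claim: g_k = 3^k − 3.

Base case: g_0 = -2, and 3^0 − 3 = 1 − 3 = -2.
Assume g_m = 3^m − 3 for some m ≥ 0.
Then g_{m+1} = 3g_m + 6 = 3·(3^m − 3) + 6 = 3^{m+1} − 9 + 6 = 3^{m+1} − 3.
By induction, g_k = 3^k − 3 for all k ≥ 0.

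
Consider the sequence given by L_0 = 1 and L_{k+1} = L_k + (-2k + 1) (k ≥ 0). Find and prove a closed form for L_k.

Claim: L_k = -k^2 + 2k + 1.

Base case: L_0 = 1, and -0^2 + 2·0 + 1 = 1.
Assume L_j = -j^2 + 2j + 1.
Then L_{j+1} = L_j + (-2j + 1) = (-j^2 + 2j + 1) + (-2j + 1) = -j^2 + 2,
and -(j+1)^2 + 2·(j+1) + 1 = -j^2 + 2.
By induction, L_k = -k^2 + 2k + 1 for all k ≥ 0.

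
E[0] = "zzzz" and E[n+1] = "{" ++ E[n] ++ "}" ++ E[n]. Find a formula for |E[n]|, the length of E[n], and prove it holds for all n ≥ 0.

Claim: |E[n]| = 6·2^n − 2.

Base case: |E[0]| = 4, and 6·2^0 − 2 = 4.
Assume |E[r]| = 6·2^r − 2.
Then |E[r+1]| = 1 + |E[r]| + 1 + |E[r]| = 2|E[r]| + 2 = 2(6·2^r − 2) + 2 = 6·2^{r+1} − 4 + 2 = 6·2^{r+1} − 2.
So the formula holds for r+1, and by induction |E[n]| = 6·2^n − 2 for all n ≥ 0.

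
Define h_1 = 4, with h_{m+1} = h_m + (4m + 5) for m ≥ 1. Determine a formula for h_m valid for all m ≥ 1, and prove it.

Claim: h_m = 2m^2 + 3m − 1.

Base case: h_1 = 4, and 2·1^2 + 3·1 − 1 = 4.
Assume h_r = 2r^2 + 3r − 1.
Then h_{r+1} = h_r + (4r + 5) = (2r^2 + 3r − 1) + (4r + 5) = 2r^2 + 7r + 4,
and 2·(r+1)^2 + 3·(r+1) − 1 = 2r^2 + 7r + 4.
This completes the inductive step, so h_m = 2m^2 + 3m − 1 for all m ≥ 1.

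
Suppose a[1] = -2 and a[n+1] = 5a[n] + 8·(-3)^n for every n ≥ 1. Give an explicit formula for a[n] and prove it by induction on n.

Claim: a[n] = -5^n − (-3)^n.

Base case: a[1] = -2, and -5^1 − (-3)^1 = -5 + 3 = -2.
Assume a[j] = -5^j − (-3)^j for some j ≥ 1.
Then a[j+1] = 5a[j] + 8·(-3)^j = 5·(-5^j − (-3)^j) + 8·(-3)^j = -5^{j+1} − 5·(-3)^j + 8·(-3)^j = -5^{j+1} + 3·(-3)^j = -5^{j+1} − (-3)^{j+1}.
This completes the inductive step, so a[n] = -5^n − (-3)^n for all n ≥ 1.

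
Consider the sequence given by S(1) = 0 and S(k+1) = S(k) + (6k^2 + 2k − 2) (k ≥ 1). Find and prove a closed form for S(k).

Claim: S(k) = 2k^3 − 2k^2 − 2k + 2.

Base case: S(1) = 0, and 2·1^3 − 2·1^2 − 2·1 + 2 = 0.
Assume S(r) = 2r^3 − 2r^2 − 2r + 2.
Then S(r+1) = S(r) + (6r^2 + 2r − 2) = (2r^3 − 2r^2 − 2r + 2) + (6r^2 + 2r − 2) = 2r^3 + 4r^2,
and 2·(r+1)^3 − 2·(r+1)^2 − 2·(r+1) + 2 = 2r^3 + 4r^2.
This completes the inductive step, so S(k) = 2k^3 − 2k^2 − 2k + 2 for all k ≥ 1.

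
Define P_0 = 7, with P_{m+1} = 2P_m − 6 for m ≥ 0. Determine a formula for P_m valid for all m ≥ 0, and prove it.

Claim: P_m = 2^m + 6.

Base case: P_0 = 7, and 2^0 + 6 = 1 + 6 = 7.
Assume P_j = 2^j + 6 for some j ≥ 0.
Then P_{j+1} = 2P_j − 6 = 2·(2^j + 6) − 6 = 2^{j+1} + 12 − 6 = 2^{j+1} + 6.
Hence P_m = 2^m + 6 for every m ≥ 0, by induction.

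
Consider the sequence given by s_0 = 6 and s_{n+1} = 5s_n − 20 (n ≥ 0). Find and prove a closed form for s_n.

Claim: s_n = 5^n + 5.

Base case: s_0 = 6, and 5^0 + 5 = 1 + 5 = 6.
Assume s_j = 5^j + 5 for some j ≥ 0.
Then s_{j+1} = 5s_j − 20 = 5·(5^j + 5) − 20 = 5^{j+1} + 25 − 20 = 5^{j+1} + 5.
By induction, s_n = 5^n + 5 for all n ≥ 0.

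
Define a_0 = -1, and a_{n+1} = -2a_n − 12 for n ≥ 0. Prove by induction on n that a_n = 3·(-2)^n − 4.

Base case: a_0 = -1, and 3·(-2)^0 − 4 = 3 − 4 = -1.
Assume a_k = 3·(-2)^k − 4 for some k ≥ 0.
Then a_{k+1} = -2a_k − 12 = -2·(3·(-2)^k − 4) − 12 = -6·(-2)^k + 8 − 12 = 3·(-2)^{k+1} − 4.
This completes the inductive step, so a_n = 3·(-2)^n − 4 for all n ≥ 0.

a_n = 3·(-2)^n − 4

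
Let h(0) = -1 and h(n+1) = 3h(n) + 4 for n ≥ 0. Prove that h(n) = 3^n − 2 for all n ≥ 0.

Base case: h(0) = -1, and 3^0 − 2 = 1 − 2 = -1.
Assume h(k) = 3^k − 2 for some k ≥ 0.
Then h(k+1) = 3h(k) + 4 = 3·(3^k − 2) + 4 = 3^{k+1} − 6 + 4 = 3^{k+1} − 2.
So the formula holds for k+1, and by induction h(n) = 3^n − 2 for all n ≥ 0.

h(n) = 3^n − 2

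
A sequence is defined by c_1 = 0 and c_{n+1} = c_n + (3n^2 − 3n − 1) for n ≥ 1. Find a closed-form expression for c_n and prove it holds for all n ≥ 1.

Claim: c_n = n^3 − 3n^2 + n + 1.

Base case: c_1 = 0, and 1^3 − 3·1^2 + 1 + 1 = 0.
Assume c_k = k^3 − 3k^2 + k + 1.
Then c_{k+1} = c_k + (3k^2 − 3k − 1) = (k^3 − 3k^2 + k + 1) + (3k^2 − 3k − 1) = k^3 − 2k,
and (k+1)^3 − 3·(k+1)^2 + (k+1) + 1 = k^3 − 2k.
This completes the inductive step, so c_n = n^3 − 3n^2 + n + 1 for all n ≥ 1.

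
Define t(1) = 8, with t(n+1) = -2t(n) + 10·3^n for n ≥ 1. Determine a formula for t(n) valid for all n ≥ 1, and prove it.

Claim: t(n) = -(-2)^n + 2·3^n.

Base case: t(1) = 8, and -(-2)^1 + 2·3^1 = 2 + 6 = 8.
Assume t(m) = -(-2)^m + 2·3^m for some m ≥ 1.
Then t(m+1) = -2t(m) + 10·3^m = -2·(-(-2)^m + 2·3^m) + 10·3^m = -(-2)^{m+1} − 4·3^m + 10·3^m = -(-2)^{m+1} + 6·3^m = -(-2)^{m+1} + 2·3^{m+1}.
This completes the inductive step, so t(n) = -(-2)^n + 2·3^n for all n ≥ 1.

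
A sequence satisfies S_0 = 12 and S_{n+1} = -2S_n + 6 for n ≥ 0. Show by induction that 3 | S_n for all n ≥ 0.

Base case: S_0 = 12 = 3·4, so 3 | S_0.
Assume 3 | S_j, so S_j = 3t for some integer t.
Then S_{j+1} = -2S_j + 6 = -2·(3t) + 6 = 3(-2t + 2), so 3 | S_{j+1}.
So the property holds for j+1, and by induction 3 | S_n for all n ≥ 0.

3 | S_n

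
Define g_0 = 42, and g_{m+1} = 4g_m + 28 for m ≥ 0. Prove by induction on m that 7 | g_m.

Base case: g_0 = 42 = 7·6, so 7 | g_0.
Assume 7 | g_k, so g_k = 7t for some integer t.
Then g_{k+1} = 4g_k + 28 = 4·(7t) + 28 = 7(4t + 4), so 7 | g_{k+1}.
So the property holds for k+1, and by induction 7 | g_m for all m ≥ 0.

7 | g_m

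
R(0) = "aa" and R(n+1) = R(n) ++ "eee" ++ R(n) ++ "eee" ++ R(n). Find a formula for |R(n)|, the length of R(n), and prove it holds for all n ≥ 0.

Claim: |R(n)| = 5·3^n − 3.

Base case: |R(0)| = 2, and 5·3^0 − 3 = 2.
Assume |R(m)| = 5·3^m − 3.
Then |R(m+1)| = 3|R(m)| + 6 = 3(5·3^m − 3) + 6 = 5·3^{m+1} − 9 + 6 = 5·3^{m+1} − 3.
By induction, |R(n)| = 5·3^n − 3 for all n ≥ 0.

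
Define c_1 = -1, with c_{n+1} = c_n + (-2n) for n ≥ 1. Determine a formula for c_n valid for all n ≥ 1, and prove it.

Claim: c_n = -n^2 + n − 1.

Base case: c_1 = -1, and -1^2 + 1 − 1 = -1.
Assume c_k = -k^2 + k − 1.
Then c_{k+1} = c_k + (-2k) = (-k^2 + k − 1) + (-2k) = -k^2 − k − 1,
and -(k+1)^2 + (k+1) − 1 = -k^2 − k − 1.
Hence c_n = -n^2 + n − 1 for every n ≥ 1, by induction.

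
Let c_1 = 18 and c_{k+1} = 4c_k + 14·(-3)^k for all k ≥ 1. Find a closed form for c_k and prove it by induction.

Claim: c_k = 3·4^k − 2·(-3)^k.

Base case: c_1 = 18, and 3·4^1 − 2·(-3)^1 = 12 + 6 = 18.
Assume c_j = 3·4^j − 2·(-3)^j for some j ≥ 1.
Then c_{j+1} = 4c_j + 14·(-3)^j = 4·(3·4^j − 2·(-3)^j) + 14·(-3)^j = 3·4^{j+1} − 8·(-3)^j + 14·(-3)^j = 3·4^{j+1} + 6·(-3)^j = 3·4^{j+1} − 2·(-3)^{j+1}.
By induction, c_k = 3·4^k − 2·(-3)^k for all k ≥ 1.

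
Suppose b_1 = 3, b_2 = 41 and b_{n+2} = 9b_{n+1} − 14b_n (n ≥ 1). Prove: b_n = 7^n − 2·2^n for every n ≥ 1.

Base cases: b_1 = 3 and 7^1 − 2·2^1 = 3; b_2 = 41 and 7^2 − 2·2^2 = 41.
Assume b_i = 7^i − 2·2^i for all 1 ≤ i ≤ j, where j ≥ 2.
Then b_{j+1} = 9b_j − 14b_{j−1} = 9·(7^j − 2·2^j) − 14·(7^{j−1} − 2·2^{j−1}) = (9·7 − 14)7^{j−1} − 2·(9·2 − 14)2^{j−1} = 49·7^{j−1} − 8·2^{j−1} = 7^{j+1} − 2·2^{j+1}.
Hence b_n = 7^n − 2·2^n for every n ≥ 1, by strong induction.

b_n = 7^n − 2·2^n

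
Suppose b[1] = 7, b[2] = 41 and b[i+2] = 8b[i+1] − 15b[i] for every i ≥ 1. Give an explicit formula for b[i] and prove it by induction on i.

Claim: b[i] = -3^i + 2·5^i.

Base cases: b[1] = 7 and -3^1 + 2·5^1 = 7; b[2] = 41 and -3^2 + 2·5^2 = 41.
Assume b[j] = -3^j + 2·5^j for all 1 ≤ j ≤ r, where r ≥ 2.
Then b[r+1] = 8b[r] − 15b[r−1] = 8·(-3^r + 2·5^r) − 15·(-3^{r−1} + 2·5^{r−1}) = -(8·3 − 15)3^{r−1} + 2·(8·5 − 15)5^{r−1} = -9·3^{r−1} + 50·5^{r−1} = -3^{r+1} + 2·5^{r+1}.
Hence b[i] = -3^i + 2·5^i for every i ≥ 1, by strong induction.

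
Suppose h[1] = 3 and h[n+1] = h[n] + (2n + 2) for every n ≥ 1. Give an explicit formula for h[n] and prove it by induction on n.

Claim: h[n] = n^2 + n + 1.

Base case: h[1] = 3, and 1^2 + 1 + 1 = 3.
Assume h[m] = m^2 + m + 1.
Then h[m+1] = h[m] + (2m + 2) = (m^2 + m + 1) + (2m + 2) = m^2 + 3m + 3,
and (m+1)^2 + (m+1) + 1 = m^2 + 3m + 3.
By induction, h[n] = n^2 + n + 1 for all n ≥ 1.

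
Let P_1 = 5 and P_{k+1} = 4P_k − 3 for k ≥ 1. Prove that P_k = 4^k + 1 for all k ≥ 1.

Base case: P_1 = 5, and 4^1 + 1 = 4 + 1 = 5.
Assume P_j = 4^j + 1 for some j ≥ 1.
Then P_{j+1} = 4P_j − 3 = 4·(4^j + 1) − 3 = 4^{j+1} + 4 − 3 = 4^{j+1} + 1.
By induction, P_k = 4^k + 1 for all k ≥ 1.

P_k = 4^k + 1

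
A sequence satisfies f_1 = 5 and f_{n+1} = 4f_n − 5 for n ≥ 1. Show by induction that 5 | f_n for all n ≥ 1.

Base case: f_1 = 5 = 5·1, so 5 | f_1.
Assume 5 | f_k, so f_k = 5t for some integer t.
Then f_{k+1} = 4f_k − 5 = 4·(5t) − 5 = 5(4t − 1), so 5 | f_{k+1}.
By induction, 5 | f_n for all n ≥ 1.

5 | f_n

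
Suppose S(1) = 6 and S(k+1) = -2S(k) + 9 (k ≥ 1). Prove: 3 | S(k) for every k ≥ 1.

Base case: S(1) = 6 = 3·2, so 3 | S(1).
Assume 3 | S(r), so S(r) = 3t for some integer t.
Then S(r+1) = -2S(r) + 9 = -2·(3t) + 9 = 3(-2t + 3), so 3 | S(r+1).
So the property holds for r+1, and by induction 3 | S(k) for all k ≥ 1.

3 | S(k)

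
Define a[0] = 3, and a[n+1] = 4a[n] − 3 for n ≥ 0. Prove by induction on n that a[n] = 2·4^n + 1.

Base case: a[0] = 3, and 2·4^0 + 1 = 2 + 1 = 3.
Assume a[m] = 2·4^m + 1 for some m ≥ 0.
Then a[m+1] = 4a[m] − 3 = 4·(2·4^m + 1) − 3 = 8·4^m + 4 − 3 = 2·4^{m+1} + 1.
This completes the inductive step, so a[n] = 2·4^n + 1 for all n ≥ 0.

a[n] = 2·4^n + 1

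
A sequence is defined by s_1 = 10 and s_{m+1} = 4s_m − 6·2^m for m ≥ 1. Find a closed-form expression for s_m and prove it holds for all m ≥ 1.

Claim: s_m = 4^m + 3·2^m.

Base case: s_1 = 10, and 4^1 + 3·2^1 = 4 + 6 = 10.
Assume s_k = 4^k + 3·2^k for some k ≥ 1.
Then s_{k+1} = 4s_k − 6·2^k = 4·(4^k + 3·2^k) − 6·2^k = 4^{k+1} + 12·2^k − 6·2^k = 4^{k+1} + 6·2^k = 4^{k+1} + 3·2^{k+1}.
So the formula holds for k+1, and by induction s_m = 4^m + 3·2^m for all m ≥ 1.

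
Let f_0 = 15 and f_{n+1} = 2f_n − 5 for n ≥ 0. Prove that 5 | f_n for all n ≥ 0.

Base case: f_0 = 15 = 5·3, so 5 | f_0.
Assume 5 | f_m, so f_m = 5t for some integer t.
Then f_{m+1} = 2f_m − 5 = 2·(5t) − 5 = 5(2t − 1), so 5 | f_{m+1}.
So the property holds for m+1, and by induction 5 | f_n for all n ≥ 0.

5 | f_n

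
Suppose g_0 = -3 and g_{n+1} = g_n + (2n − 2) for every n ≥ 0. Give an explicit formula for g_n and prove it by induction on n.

Claim: g_n = n^2 − 3n − 3.

Base case: g_0 = -3, and 0^2 − 3·0 − 3 = -3.
Assume g_m = m^2 − 3m − 3.
Then g_{m+1} = g_m + (2m − 2) = (m^2 − 3m − 3) + (2m − 2) = m^2 − m − 5,
and (m+1)^2 − 3·(m+1) − 3 = m^2 − m − 5.
Hence g_n = n^2 − 3n − 3 for every n ≥ 0, by induction.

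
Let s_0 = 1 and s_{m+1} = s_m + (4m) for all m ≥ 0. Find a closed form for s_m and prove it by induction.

Claim: s_m = 2m^2 − 2m + 1.

Base case: s_0 = 1, and 2·0^2 − 2·0 + 1 = 1.
Assume s_k = 2k^2 − 2k + 1.
Then s_{k+1} = s_k + (4k) = (2k^2 − 2k + 1) + (4k) = 2k^2 + 2k + 1,
and 2·(k+1)^2 − 2·(k+1) + 1 = 2k^2 + 2k + 1.
Hence s_m = 2m^2 − 2m + 1 for every m ≥ 0, by induction.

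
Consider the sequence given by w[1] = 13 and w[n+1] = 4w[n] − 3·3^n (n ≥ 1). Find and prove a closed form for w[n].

Claim: w[n] = 4^n + 3·3^n.

Base case: w[1] = 13, and 4^1 + 3·3^1 = 4 + 9 = 13.
Assume w[j] = 4^j + 3·3^j for some j ≥ 1.
Then w[j+1] = 4w[j] − 3·3^j = 4·(4^j + 3·3^j) − 3·3^j = 4^{j+1} + 12·3^j − 3·3^j = 4^{j+1} + 9·3^j = 4^{j+1} + 3·3^{j+1}.
This completes the inductive step, so w[n] = 4^n + 3·3^n for all n ≥ 1.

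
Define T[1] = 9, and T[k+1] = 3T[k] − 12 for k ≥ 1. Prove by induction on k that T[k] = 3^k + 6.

Base case: T[1] = 9, and 3^1 + 6 = 3 + 6 = 9.
Assume T[m] = 3^m + 6 for some m ≥ 1.
Then T[m+1] = 3T[m] − 12 = 3·(3^m + 6) − 12 = 3^{m+1} + 18 − 12 = 3^{m+1} + 6.
By induction, T[k] = 3^k + 6 for all k ≥ 1.

T[k] = 3^k + 6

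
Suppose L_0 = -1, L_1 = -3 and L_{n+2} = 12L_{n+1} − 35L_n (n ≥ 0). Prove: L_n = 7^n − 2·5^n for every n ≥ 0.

Base cases: L_0 = -1 and 7^0 − 2·5^0 = -1; L_1 = -3 and 7^1 − 2·5^1 = -3.
Assume L_j = 7^j − 2·5^j for all 0 ≤ j ≤ r, where r ≥ 1.
Then L_{r+1} = 12L_r − 35L_{r−1} = 12·(7^r − 2·5^r) − 35·(7^{r−1} − 2·5^{r−1}) = (12·7 − 35)7^{r−1} − 2·(12·5 − 35)5^{r−1} = 49·7^{r−1} − 50·5^{r−1} = 7^{r+1} − 2·5^{r+1}.
By strong induction, L_n = 7^n − 2·5^n for all n ≥ 0.

L_n = 7^n − 2·5^n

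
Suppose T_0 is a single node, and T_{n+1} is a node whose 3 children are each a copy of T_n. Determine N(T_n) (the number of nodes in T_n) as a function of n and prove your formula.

Claim: N(T_n) = (3^{n+1} − 1)/2.

Base case: N(T_0) = 1, and (3^{0+1} − 1)/2 = 1.
Assume N(T_m) = (3^{m+1} − 1)/2.
Then N(T_{m+1}) = 1 + 3N(T_m) = 1 + 3·(3^{m+1} − 1)/2 = 1 + (3^{m+2} − 3)/2 = (2 + 3^{m+2} − 3)/2 = (3^{m+2} − 1)/2.
Hence N(T_n) = (3^{n+1} − 1)/2 for every n ≥ 0, by induction.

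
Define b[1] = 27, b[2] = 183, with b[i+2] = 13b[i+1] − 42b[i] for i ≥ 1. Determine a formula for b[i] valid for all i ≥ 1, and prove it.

Claim: b[i] = 3·7^i + 6^i.

Base cases: b[1] = 27 and 3·7^1 + 6^1 = 27; b[2] = 183 and 3·7^2 + 6^2 = 183.
Assume b[j] = 3·7^j + 6^j for all 1 ≤ j ≤ k, where k ≥ 2.
Then b[k+1] = 13b[k] − 42b[k−1] = 13·(3·7^k + 6^k) − 42·(3·7^{k−1} + 6^{k−1}) = 3·(13·7 − 42)7^{k−1} + (13·6 − 42)6^{k−1} = 147·7^{k−1} + 36·6^{k−1} = 3·7^{k+1} + 6^{k+1}.
By strong induction, b[i] = 3·7^i + 6^i for all i ≥ 1.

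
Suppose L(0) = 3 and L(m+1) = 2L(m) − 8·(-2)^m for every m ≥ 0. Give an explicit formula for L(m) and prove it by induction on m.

Claim: L(m) = 2^m + 2·(-2)^m.

Base case: L(0) = 3, and 2^0 + 2·(-2)^0 = 1 + 2 = 3.
Assume L(r) = 2^r + 2·(-2)^r for some r ≥ 0.
Then L(r+1) = 2L(r) − 8·(-2)^r = 2·(2^r + 2·(-2)^r) − 8·(-2)^r = 2^{r+1} + 4·(-2)^r − 8·(-2)^r = 2^{r+1} − 4·(-2)^r = 2^{r+1} + 2·(-2)^{r+1}.
This completes the inductive step, so L(m) = 2^m + 2·(-2)^m for all m ≥ 0.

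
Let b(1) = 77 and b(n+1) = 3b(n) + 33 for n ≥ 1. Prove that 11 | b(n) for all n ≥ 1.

Base case: b(1) = 77 = 11·7, so 11 | b(1).
Assume 11 | b(j), so b(j) = 11t for some integer t.
Then b(j+1) = 3b(j) + 33 = 3·(11t) + 33 = 11(3t + 3), so 11 | b(j+1).
Hence 11 | b(n) for every n ≥ 1, by induction.

11 | b(n)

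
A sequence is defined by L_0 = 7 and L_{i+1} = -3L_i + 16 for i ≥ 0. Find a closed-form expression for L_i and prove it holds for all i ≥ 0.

Claim: L_i = 3·(-3)^i + 4.

Base case: L_0 = 7, and 3·(-3)^0 + 4 = 3 + 4 = 7.
Assume L_j = 3·(-3)^j + 4 for some j ≥ 0.
Then L_{j+1} = -3L_j + 16 = -3·(3·(-3)^j + 4) + 16 = -9·(-3)^j − 12 + 16 = 3·(-3)^{j+1} + 4.
So the formula holds for j+1, and by induction L_i = 3·(-3)^i + 4 for all i ≥ 0.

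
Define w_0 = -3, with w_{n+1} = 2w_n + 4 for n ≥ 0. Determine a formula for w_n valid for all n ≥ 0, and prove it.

Claim: w_n = 2^n − 4.

Base case: w_0 = -3, and 2^0 − 4 = 1 − 4 = -3.
Assume w_j = 2^j − 4 for some j ≥ 0.
Then w_{j+1} = 2w_j + 4 = 2·(2^j − 4) + 4 = 2^{j+1} − 8 + 4 = 2^{j+1} − 4.
So the formula holds for j+1, and by induction w_n = 2^n − 4 for all n ≥ 0.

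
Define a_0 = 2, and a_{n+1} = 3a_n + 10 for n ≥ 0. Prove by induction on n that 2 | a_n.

Base case: a_0 = 2 = 2·1, so 2 | a_0.
Assume 2 | a_m, so a_m = 2t for some integer t.
Then a_{m+1} = 3a_m + 10 = 3·(2t) + 10 = 2(3t + 5), so 2 | a_{m+1}.
This completes the inductive step, so 2 | a_n for all n ≥ 0.

2 | a_n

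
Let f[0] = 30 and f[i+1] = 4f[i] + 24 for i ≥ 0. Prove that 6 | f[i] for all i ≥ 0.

Base case: f[0] = 30 = 6·5, so 6 | f[0].
Assume 6 | f[k], so f[k] = 6t for some integer t.
Then f[k+1] = 4f[k] + 24 = 4·(6t) + 24 = 6(4t + 4), so 6 | f[k+1].
By induction, 6 | f[i] for all i ≥ 0.

6 | f[i]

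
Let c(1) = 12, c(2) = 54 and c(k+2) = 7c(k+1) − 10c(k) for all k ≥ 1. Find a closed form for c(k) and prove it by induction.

Claim: c(k) = 2·5^k + 2^k.

Base cases: c(1) = 12 and 2·5^1 + 2^1 = 12; c(2) = 54 and 2·5^2 + 2^2 = 54.
Assume c(j) = 2·5^j + 2^j for all 1 ≤ j ≤ r, where r ≥ 2.
Then c(r+1) = 7c(r) − 10c(r−1) = 7·(2·5^r + 2^r) − 10·(2·5^{r−1} + 2^{r−1}) = 2·(7·5 − 10)5^{r−1} + (7·2 − 10)2^{r−1} = 50·5^{r−1} + 4·2^{r−1} = 2·5^{r+1} + 2^{r+1}.
By strong induction, c(k) = 2·5^k + 2^k for all k ≥ 1.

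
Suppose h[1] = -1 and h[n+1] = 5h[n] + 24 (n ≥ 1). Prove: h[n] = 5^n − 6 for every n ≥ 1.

Base case: h[1] = -1, and 5^1 − 6 = 5 − 6 = -1.
Assume h[k] = 5^k − 6 for some k ≥ 1.
Then h[k+1] = 5h[k] + 24 = 5·(5^k − 6) + 24 = 5^{k+1} − 30 + 24 = 5^{k+1} − 6.
This completes the inductive step, so h[n] = 5^n − 6 for all n ≥ 1.

h[n] = 5^n − 6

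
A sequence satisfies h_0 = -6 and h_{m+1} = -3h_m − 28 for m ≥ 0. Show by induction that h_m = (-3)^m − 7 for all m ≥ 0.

Base case: h_0 = -6, and (-3)^0 − 7 = 1 − 7 = -6.
Assume h_j = (-3)^j − 7 for some j ≥ 0.
Then h_{j+1} = -3h_j − 28 = -3·((-3)^j − 7) − 28 = -3·(-3)^j + 21 − 28 = (-3)^{j+1} − 7.
Hence h_m = (-3)^m − 7 for every m ≥ 0, by induction.

h_m = (-3)^m − 7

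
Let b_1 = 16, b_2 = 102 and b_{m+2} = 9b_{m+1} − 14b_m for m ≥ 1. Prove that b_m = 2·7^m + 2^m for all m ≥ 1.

Base cases: b_1 = 16 and 2·7^1 + 2^1 = 16; b_2 = 102 and 2·7^2 + 2^2 = 102.
Assume b_j = 2·7^j + 2^j for all 1 ≤ j ≤ r, where r ≥ 2.
Then b_{r+1} = 9b_r − 14b_{r−1} = 9·(2·7^r + 2^r) − 14·(2·7^{r−1} + 2^{r−1}) = 2·(9·7 − 14)7^{r−1} + (9·2 − 14)2^{r−1} = 98·7^{r−1} + 4·2^{r−1} = 2·7^{r+1} + 2^{r+1}.
So the formula holds for r+1, and by strong induction b_m = 2·7^m + 2^m for all m ≥ 1.

b_m = 2·7^m + 2^m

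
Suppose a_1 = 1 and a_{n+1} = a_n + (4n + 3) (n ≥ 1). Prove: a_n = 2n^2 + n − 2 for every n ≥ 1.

Base case: a_1 = 1, and 2·1^2 + 1 − 2 = 1.
Assume a_k = 2k^2 + k − 2.
Then a_{k+1} = a_k + (4k + 3) = (2k^2 + k − 2) + (4k + 3) = 2k^2 + 5k + 1,
and 2·(k+1)^2 + (k+1) − 2 = 2k^2 + 5k + 1.
This completes the inductive step, so a_n = 2n^2 + n − 2 for all n ≥ 1.

a_n = 2n^2 + n − 2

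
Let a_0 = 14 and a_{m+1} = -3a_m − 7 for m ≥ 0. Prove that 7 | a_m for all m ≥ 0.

Base case: a_0 = 14 = 7·2, so 7 | a_0.
Assume 7 | a_r, so a_r = 7t for some integer t.
Then a_{r+1} = -3a_r − 7 = -3·(7t) − 7 = 7(-3t − 1), so 7 | a_{r+1}.
This completes the inductive step, so 7 | a_m for all m ≥ 0.

7 | a_m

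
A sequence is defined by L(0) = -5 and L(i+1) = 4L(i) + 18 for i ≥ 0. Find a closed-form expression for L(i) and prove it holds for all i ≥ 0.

Claim: L(i) = 4^i − 6.

Base case: L(0) = -5, and 4^0 − 6 = 1 − 6 = -5.
Assume L(j) = 4^j − 6 for some j ≥ 0.
Then L(j+1) = 4L(j) + 18 = 4·(4^j − 6) + 18 = 4^{j+1} − 24 + 18 = 4^{j+1} − 6.
Hence L(i) = 4^i − 6 for every i ≥ 0, by induction.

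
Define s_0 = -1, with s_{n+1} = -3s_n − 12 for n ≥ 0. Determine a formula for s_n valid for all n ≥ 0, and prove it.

Claim: s_n = 2·(-3)^n − 3.

Base case: s_0 = -1, and 2·(-3)^0 − 3 = 2 − 3 = -1.
Assume s_k = 2·(-3)^k − 3 for some k ≥ 0.
Then s_{k+1} = -3s_k − 12 = -3·(2·(-3)^k − 3) − 12 = -6·(-3)^k + 9 − 12 = 2·(-3)^{k+1} − 3.
By induction, s_n = 2·(-3)^n − 3 for all n ≥ 0.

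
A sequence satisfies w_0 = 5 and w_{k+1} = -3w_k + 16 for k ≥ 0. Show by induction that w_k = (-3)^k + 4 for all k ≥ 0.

Base case: w_0 = 5, and (-3)^0 + 4 = 1 + 4 = 5.
Assume w_j = (-3)^j + 4 for some j ≥ 0.
Then w_{j+1} = -3w_j + 16 = -3·((-3)^j + 4) + 16 = -3·(-3)^j − 12 + 16 = (-3)^{j+1} + 4.
So the formula holds for j+1, and by induction w_k = (-3)^k + 4 for all k ≥ 0.

w_k = (-3)^k + 4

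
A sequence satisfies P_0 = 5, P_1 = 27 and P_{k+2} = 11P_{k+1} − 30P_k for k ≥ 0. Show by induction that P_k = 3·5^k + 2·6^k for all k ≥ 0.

Base cases: P_0 = 5 and 3·5^0 + 2·6^0 = 5; P_1 = 27 and 3·5^1 + 2·6^1 = 27.
Assume P_j = 3·5^j + 2·6^j for all 0 ≤ j ≤ r, where r ≥ 1.
Then P_{r+1} = 11P_r − 30P_{r−1} = 11·(3·5^r + 2·6^r) − 30·(3·5^{r−1} + 2·6^{r−1}) = 3·(11·5 − 30)5^{r−1} + 2·(11·6 − 30)6^{r−1} = 75·5^{r−1} + 72·6^{r−1} = 3·5^{r+1} + 2·6^{r+1}.
This completes the inductive step, so P_k = 3·5^k + 2·6^k for all k ≥ 0.

P_k = 3·5^k + 2·6^k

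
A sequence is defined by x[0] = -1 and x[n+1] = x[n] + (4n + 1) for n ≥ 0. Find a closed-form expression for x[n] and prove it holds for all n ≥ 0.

Claim: x[n] = 2n^2 − n − 1.

Base case: x[0] = -1, and 2·0^2 − 0 − 1 = -1.
Assume x[m] = 2m^2 − m − 1.
Then x[m+1] = x[m] + (4m + 1) = (2m^2 − m − 1) + (4m + 1) = 2m^2 + 3m,
and 2·(m+1)^2 − (m+1) − 1 = 2m^2 + 3m.
Hence x[n] = 2n^2 − n − 1 for every n ≥ 0, by induction.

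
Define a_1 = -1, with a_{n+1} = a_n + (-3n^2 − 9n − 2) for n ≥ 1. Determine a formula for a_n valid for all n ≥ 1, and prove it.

Claim: a_n = -n^3 − 3n^2 + 2n + 1.

Base case: a_1 = -1, and -1^3 − 3·1^2 + 2·1 + 1 = -1.
Assume a_k = -k^3 − 3k^2 + 2k + 1.
Then a_{k+1} = a_k + (-3k^2 − 9k − 2) = (-k^3 − 3k^2 + 2k + 1) + (-3k^2 − 9k − 2) = -k^3 − 6k^2 − 7k − 1,
and -(k+1)^3 − 3·(k+1)^2 + 2·(k+1) + 1 = -k^3 − 6k^2 − 7k − 1.
This completes the inductive step, so a_n = -n^3 − 3n^2 + 2n + 1 for all n ≥ 1.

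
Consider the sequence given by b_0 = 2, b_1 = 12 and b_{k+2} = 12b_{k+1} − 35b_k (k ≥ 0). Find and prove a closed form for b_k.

Claim: b_k = 7^k + 5^k.

Base cases: b_0 = 2 and 7^0 + 5^0 = 2; b_1 = 12 and 7^1 + 5^1 = 12.
Assume b_j = 7^j + 5^j for all 0 ≤ j ≤ r, where r ≥ 1.
Then b_{r+1} = 12b_r − 35b_{r−1} = 12·(7^r + 5^r) − 35·(7^{r−1} + 5^{r−1}) = (12·7 − 35)7^{r−1} + (12·5 − 35)5^{r−1} = 49·7^{r−1} + 25·5^{r−1} = 7^{r+1} + 5^{r+1}.
This completes the inductive step, so b_k = 7^k + 5^k for all k ≥ 0.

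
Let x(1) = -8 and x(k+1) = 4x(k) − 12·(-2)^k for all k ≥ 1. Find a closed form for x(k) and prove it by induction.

Claim: x(k) = -4^k + 2·(-2)^k.

Base case: x(1) = -8, and -4^1 + 2·(-2)^1 = -4 − 4 = -8.
Assume x(m) = -4^m + 2·(-2)^m for some m ≥ 1.
Then x(m+1) = 4x(m) − 12·(-2)^m = 4·(-4^m + 2·(-2)^m) − 12·(-2)^m = -4^{m+1} + 8·(-2)^m − 12·(-2)^m = -4^{m+1} − 4·(-2)^m = -4^{m+1} + 2·(-2)^{m+1}.
This completes the inductive step, so x(k) = -4^k + 2·(-2)^k for all k ≥ 1.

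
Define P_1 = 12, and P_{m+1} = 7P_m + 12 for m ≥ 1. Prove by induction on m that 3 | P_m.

Base case: P_1 = 12 = 3·4, so 3 | P_1.
Assume 3 | P_r, so P_r = 3t for some integer t.
Then P_{r+1} = 7P_r + 12 = 7·(3t) + 12 = 3(7t + 4), so 3 | P_{r+1}.
Hence 3 | P_m for every m ≥ 1, by induction.

3 | P_m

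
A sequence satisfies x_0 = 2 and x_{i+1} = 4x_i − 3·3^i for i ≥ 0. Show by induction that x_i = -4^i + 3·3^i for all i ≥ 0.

Base case: x_0 = 2, and -4^0 + 3·3^0 = -1 + 3 = 2.
Assume x_k = -4^k + 3·3^k for some k ≥ 0.
Then x_{k+1} = 4x_k − 3·3^k = 4·(-4^k + 3·3^k) − 3·3^k = -4^{k+1} + 12·3^k − 3·3^k = -4^{k+1} + 9·3^k = -4^{k+1} + 3·3^{k+1}.
This completes the inductive step, so x_i = -4^i + 3·3^i for all i ≥ 0.

x_i = -4^i + 3·3^i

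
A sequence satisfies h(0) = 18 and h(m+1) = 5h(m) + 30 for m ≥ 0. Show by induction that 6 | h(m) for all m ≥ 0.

Base case: h(0) = 18 = 6·3, so 6 | h(0).
Assume 6 | h(r), so h(r) = 6t for some integer t.
Then h(r+1) = 5h(r) + 30 = 5·(6t) + 30 = 6(5t + 5), so 6 | h(r+1).
So the property holds for r+1, and by induction 6 | h(m) for all m ≥ 0.

6 | h(m)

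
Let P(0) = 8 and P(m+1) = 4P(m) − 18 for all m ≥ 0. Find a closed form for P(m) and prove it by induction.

Claim: P(m) = 2·4^m + 6.

Base case: P(0) = 8, and 2·4^0 + 6 = 2 + 6 = 8.
Assume P(k) = 2·4^k + 6 for some k ≥ 0.
Then P(k+1) = 4P(k) − 18 = 4·(2·4^k + 6) − 18 = 8·4^k + 24 − 18 = 2·4^{k+1} + 6.
By induction, P(m) = 2·4^m + 6 for all m ≥ 0.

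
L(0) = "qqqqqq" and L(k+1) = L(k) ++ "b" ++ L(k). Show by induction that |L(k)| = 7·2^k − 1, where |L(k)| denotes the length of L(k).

Base case: |L(0)| = 6, and 7·2^0 − 1 = 6.
Assume |L(m)| = 7·2^m − 1.
Then |L(m+1)| = |L(m)| + 1 + |L(m)| = 2|L(m)| + 1 = 2(7·2^m − 1) + 1 = 7·2^{m+1} − 2 + 1 = 7·2^{m+1} − 1.
So the formula holds for m+1, and by induction |L(k)| = 7·2^k − 1 for all k ≥ 0.

|L(k)| = 7·2^k − 1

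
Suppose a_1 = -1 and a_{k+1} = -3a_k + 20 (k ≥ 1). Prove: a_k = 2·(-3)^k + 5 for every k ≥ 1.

Base case: a_1 = -1, and 2·(-3)^1 + 5 = -6 + 5 = -1.
Assume a_r = 2·(-3)^r + 5 for some r ≥ 1.
Then a_{r+1} = -3a_r + 20 = -3·(2·(-3)^r + 5) + 20 = -6·(-3)^r − 15 + 20 = 2·(-3)^{r+1} + 5.
By induction, a_k = 2·(-3)^k + 5 for all k ≥ 1.

a_k = 2·(-3)^k + 5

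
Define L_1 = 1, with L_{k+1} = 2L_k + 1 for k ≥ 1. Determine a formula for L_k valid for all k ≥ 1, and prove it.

Claim: L_k = 2^k − 1.

Base case: L_1 = 1, and 2^1 − 1 = 2 − 1 = 1.
Assume L_r = 2^r − 1 for some r ≥ 1.
Then L_{r+1} = 2L_r + 1 = 2·(2^r − 1) + 1 = 2^{r+1} − 2 + 1 = 2^{r+1} − 1.
By induction, L_k = 2^k − 1 for all k ≥ 1.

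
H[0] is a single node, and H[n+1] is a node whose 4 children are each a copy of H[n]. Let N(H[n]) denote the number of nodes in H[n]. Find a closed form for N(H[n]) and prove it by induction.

Claim: N(H[n]) = (4^{n+1} − 1)/3.

Base case: N(H[0]) = 1, and (4^{0+1} − 1)/3 = 1.
Assume N(H[k]) = (4^{k+1} − 1)/3.
Then N(H[k+1]) = 1 + 4N(H[k]) = 1 + 4·(4^{k+1} − 1)/3 = 1 + (4^{k+2} − 4)/3 = (3 + 4^{k+2} − 4)/3 = (4^{k+2} − 1)/3.
So the formula holds for k+1, and by induction N(H[n]) = (4^{n+1} − 1)/3 for all n ≥ 0.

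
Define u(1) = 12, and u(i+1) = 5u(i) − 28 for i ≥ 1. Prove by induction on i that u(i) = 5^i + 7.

Base case: u(1) = 12, and 5^1 + 7 = 5 + 7 = 12.
Assume u(r) = 5^r + 7 for some r ≥ 1.
Then u(r+1) = 5u(r) − 28 = 5·(5^r + 7) − 28 = 5^{r+1} + 35 − 28 = 5^{r+1} + 7.
So the formula holds for r+1, and by induction u(i) = 5^i + 7 for all i ≥ 1.

u(i) = 5^i + 7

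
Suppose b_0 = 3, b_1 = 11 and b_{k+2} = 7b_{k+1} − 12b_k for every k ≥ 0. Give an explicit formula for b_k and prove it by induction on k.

Claim: b_k = 3^k + 2·4^k.

Base cases: b_0 = 3 and 3^0 + 2·4^0 = 3; b_1 = 11 and 3^1 + 2·4^1 = 11.
Assume b_j = 3^j + 2·4^j for all 0 ≤ j ≤ m, where m ≥ 1.
Then b_{m+1} = 7b_m − 12b_{m−1} = 7·(3^m + 2·4^m) − 12·(3^{m−1} + 2·4^{m−1}) = (7·3 − 12)3^{m−1} + 2·(7·4 − 12)4^{m−1} = 9·3^{m−1} + 32·4^{m−1} = 3^{m+1} + 2·4^{m+1}.
Hence b_k = 3^k + 2·4^k for every k ≥ 0, by strong induction.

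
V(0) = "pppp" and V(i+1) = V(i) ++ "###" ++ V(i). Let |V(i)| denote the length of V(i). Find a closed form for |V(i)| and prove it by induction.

Claim: |V(i)| = 7·2^i − 3.

Base case: |V(0)| = 4, and 7·2^0 − 3 = 4.
Assume |V(r)| = 7·2^r − 3.
Then |V(r+1)| = |V(r)| + 3 + |V(r)| = 2|V(r)| + 3 = 2(7·2^r − 3) + 3 = 7·2^{r+1} − 6 + 3 = 7·2^{r+1} − 3.
By induction, |V(i)| = 7·2^i − 3 for all i ≥ 0.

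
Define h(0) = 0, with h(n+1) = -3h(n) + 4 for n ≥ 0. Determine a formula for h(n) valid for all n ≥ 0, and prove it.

Claim: h(n) = -(-3)^n + 1.

Base case: h(0) = 0, and -(-3)^0 + 1 = -1 + 1 = 0.
Assume h(r) = -(-3)^r + 1 for some r ≥ 0.
Then h(r+1) = -3h(r) + 4 = -3·(-(-3)^r + 1) + 4 = 3·(-3)^r − 3 + 4 = -(-3)^{r+1} + 1.
By induction, h(n) = -(-3)^n + 1 for all n ≥ 0.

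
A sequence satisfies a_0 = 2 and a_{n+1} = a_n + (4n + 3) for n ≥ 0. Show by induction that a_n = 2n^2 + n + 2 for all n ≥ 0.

Base case: a_0 = 2, and 2·0^2 + 0 + 2 = 2.
Assume a_r = 2r^2 + r + 2.
Then a_{r+1} = a_r + (4r + 3) = (2r^2 + r + 2) + (4r + 3) = 2r^2 + 5r + 5,
and 2·(r+1)^2 + (r+1) + 2 = 2r^2 + 5r + 5.
Hence a_n = 2n^2 + n + 2 for every n ≥ 0, by induction.

a_n = 2n^2 + n + 2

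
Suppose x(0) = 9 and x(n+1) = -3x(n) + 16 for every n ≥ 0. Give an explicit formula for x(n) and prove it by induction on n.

Claim: x(n) = 5·(-3)^n + 4.

Base case: x(0) = 9, and 5·(-3)^0 + 4 = 5 + 4 = 9.
Assume x(m) = 5·(-3)^m + 4 for some m ≥ 0.
Then x(m+1) = -3x(m) + 16 = -3·(5·(-3)^m + 4) + 16 = -15·(-3)^m − 12 + 16 = 5·(-3)^{m+1} + 4.
Hence x(n) = 5·(-3)^n + 4 for every n ≥ 0, by induction.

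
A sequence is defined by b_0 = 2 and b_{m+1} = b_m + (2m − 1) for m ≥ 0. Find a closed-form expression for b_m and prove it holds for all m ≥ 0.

Claim: b_m = m^2 − 2m + 2.

Base case: b_0 = 2, and 0^2 − 2·0 + 2 = 2.
Assume b_k = k^2 − 2k + 2.
Then b_{k+1} = b_k + (2k − 1) = (k^2 − 2k + 2) + (2k − 1) = k^2 + 1,
and (k+1)^2 − 2·(k+1) + 2 = k^2 + 1.
This completes the inductive step, so b_m = m^2 − 2m + 2 for all m ≥ 0.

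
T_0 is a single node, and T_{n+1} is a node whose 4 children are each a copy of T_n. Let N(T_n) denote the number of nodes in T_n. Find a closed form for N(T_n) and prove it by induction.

Claim: N(T_n) = (4^{n+1} − 1)/3.

Base case: N(T_0) = 1, and (4^{0+1} − 1)/3 = 1.
Assume N(T_r) = (4^{r+1} − 1)/3.
Then N(T_{r+1}) = 1 + 4N(T_r) = 1 + 4·(4^{r+1} − 1)/3 = 1 + (4^{r+2} − 4)/3 = (3 + 4^{r+2} − 4)/3 = (4^{r+2} − 1)/3.
This completes the inductive step, so N(T_n) = (4^{n+1} − 1)/3 for all n ≥ 0.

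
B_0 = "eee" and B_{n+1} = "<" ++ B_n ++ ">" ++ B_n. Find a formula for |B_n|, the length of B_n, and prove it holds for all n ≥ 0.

Claim: |B_n| = 5·2^n − 2.

Base case: |B_0| = 3, and 5·2^0 − 2 = 3.
Assume |B_k| = 5·2^k − 2.
Then |B_{k+1}| = 1 + |B_k| + 1 + |B_k| = 2|B_k| + 2 = 2(5·2^k − 2) + 2 = 5·2^{k+1} − 4 + 2 = 5·2^{k+1} − 2.
So the formula holds for k+1, and by induction |B_n| = 5·2^n − 2 for all n ≥ 0.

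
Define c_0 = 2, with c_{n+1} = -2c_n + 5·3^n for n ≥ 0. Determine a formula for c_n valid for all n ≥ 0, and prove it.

Claim: c_n = (-2)^n + 3^n.

Base case: c_0 = 2, and (-2)^0 + 3^0 = 1 + 1 = 2.
Assume c_k = (-2)^k + 3^k for some k ≥ 0.
Then c_{k+1} = -2c_k + 5·3^k = -2·((-2)^k + 3^k) + 5·3^k = (-2)^{k+1} − 2·3^k + 5·3^k = (-2)^{k+1} + 3·3^k = (-2)^{k+1} + 3^{k+1}.
So the formula holds for k+1, and by induction c_n = (-2)^n + 3^n for all n ≥ 0.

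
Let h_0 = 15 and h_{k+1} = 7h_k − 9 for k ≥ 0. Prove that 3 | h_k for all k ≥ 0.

Base case: h_0 = 15 = 3·5, so 3 | h_0.
Assume 3 | h_m, so h_m = 3t for some integer t.
Then h_{m+1} = 7h_m − 9 = 7·(3t) − 9 = 3(7t − 3), so 3 | h_{m+1}.
Hence 3 | h_k for every k ≥ 0, by induction.

3 | h_k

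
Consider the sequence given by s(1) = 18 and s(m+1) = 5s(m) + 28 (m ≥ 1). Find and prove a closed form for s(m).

Claim: s(m) = 5^{m+1} − 7.

Base case: s(1) = 18, and 5^{1+1} − 7 = 25 − 7 = 18.
Assume s(j) = 5^{j+1} − 7 for some j ≥ 1.
Then s(j+1) = 5s(j) + 28 = 5·(5^{j+1} − 7) + 28 = 5^{j+2} − 35 + 28 = 5^{j+2} − 7.
By induction, s(m) = 5^{m+1} − 7 for all m ≥ 1.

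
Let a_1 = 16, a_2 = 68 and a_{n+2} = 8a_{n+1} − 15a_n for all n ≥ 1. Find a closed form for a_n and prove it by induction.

Claim: a_n = 2·3^n + 2·5^n.

Base cases: a_1 = 16 and 2·3^1 + 2·5^1 = 16; a_2 = 68 and 2·3^2 + 2·5^2 = 68.
Assume a_j = 2·3^j + 2·5^j for all 1 ≤ j ≤ r, where r ≥ 2.
Then a_{r+1} = 8a_r − 15a_{r−1} = 8·(2·3^r + 2·5^r) − 15·(2·3^{r−1} + 2·5^{r−1}) = 2·(8·3 − 15)3^{r−1} + 2·(8·5 − 15)5^{r−1} = 18·3^{r−1} + 50·5^{r−1} = 2·3^{r+1} + 2·5^{r+1}.
So the formula holds for r+1, and by strong induction a_n = 2·3^n + 2·5^n for all n ≥ 1.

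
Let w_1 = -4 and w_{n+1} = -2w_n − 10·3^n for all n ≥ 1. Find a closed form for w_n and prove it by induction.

Claim: w_n = -(-2)^n − 2·3^n.

Base case: w_1 = -4, and -(-2)^1 − 2·3^1 = 2 − 6 = -4.
Assume w_k = -(-2)^k − 2·3^k for some k ≥ 1.
Then w_{k+1} = -2w_k − 10·3^k = -2·(-(-2)^k − 2·3^k) − 10·3^k = -(-2)^{k+1} + 4·3^k − 10·3^k = -(-2)^{k+1} − 6·3^k = -(-2)^{k+1} − 2·3^{k+1}.
Hence w_n = -(-2)^n − 2·3^n for every n ≥ 1, by induction.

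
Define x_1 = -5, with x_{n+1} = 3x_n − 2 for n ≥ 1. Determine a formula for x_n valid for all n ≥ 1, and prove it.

Claim: x_n = -2·3^n + 1.

Base case: x_1 = -5, and -2·3^1 + 1 = -6 + 1 = -5.
Assume x_j = -2·3^j + 1 for some j ≥ 1.
Then x_{j+1} = 3x_j − 2 = 3·(-2·3^j + 1) − 2 = -6·3^j + 3 − 2 = -2·3^{j+1} + 1.
By induction, x_n = -2·3^n + 1 for all n ≥ 1.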